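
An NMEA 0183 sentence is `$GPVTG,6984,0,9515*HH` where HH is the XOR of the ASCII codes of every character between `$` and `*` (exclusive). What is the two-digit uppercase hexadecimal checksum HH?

45

XOR the ASCII codes of the payload characters:
  'G' = 0x47 → acc = 0x47
  'P' = 0x50 → acc = 0x17
  'V' = 0x56 → acc = 0x41
  'T' = 0x54 → acc = 0x15
  'G' = 0x47 → acc = 0x52
  ',' = 0x2C → acc = 0x7E
  '6' = 0x36 → acc = 0x48
  '9' = 0x39 → acc = 0x71
  '8' = 0x38 → acc = 0x49
  '4' = 0x34 → acc = 0x7D
  ',' = 0x2C → acc = 0x51
  '0' = 0x30 → acc = 0x61
  ',' = 0x2C → acc = 0x4D
  '9' = 0x39 → acc = 0x74
  '5' = 0x35 → acc = 0x41
  '1' = 0x31 → acc = 0x70
  '5' = 0x35 → acc = 0x45
Checksum = 0x45.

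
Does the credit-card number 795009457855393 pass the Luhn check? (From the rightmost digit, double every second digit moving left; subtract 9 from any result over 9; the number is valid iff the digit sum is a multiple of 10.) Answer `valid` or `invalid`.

valid

From the right, keep odd positions and double even positions (subtract 9 from any doubled value over 9):
  doubled (positions 2,4,...): 9 1 7 1 9 0 9 → sum 36
  kept (positions 1,3,...): 3 3 5 7 4 0 5 7 → sum 34
Total = 70.
70 mod 10 = 0, so the number is valid.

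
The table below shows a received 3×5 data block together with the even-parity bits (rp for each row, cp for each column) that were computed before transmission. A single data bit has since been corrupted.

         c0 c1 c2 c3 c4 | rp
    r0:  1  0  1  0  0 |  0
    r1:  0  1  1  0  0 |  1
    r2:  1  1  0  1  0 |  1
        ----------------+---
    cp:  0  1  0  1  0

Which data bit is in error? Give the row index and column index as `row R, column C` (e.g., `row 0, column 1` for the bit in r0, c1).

row 1, column 1

Recompute each row's even parity and compare to rp:
  r0: data parity 0, sent rp 0 → ok
  r1: data parity 0, sent rp 1 → mismatch
  r2: data parity 1, sent rp 1 → ok
Recompute each column's even parity and compare to cp:
  c0: data parity 0, sent cp 0 → ok
  c1: data parity 0, sent cp 1 → mismatch
  c2: data parity 0, sent cp 0 → ok
  c3: data parity 1, sent cp 1 → ok
  c4: data parity 0, sent cp 0 → ok
Exactly one row (r1) and one column (c1) fail → the flipped bit is at their intersection.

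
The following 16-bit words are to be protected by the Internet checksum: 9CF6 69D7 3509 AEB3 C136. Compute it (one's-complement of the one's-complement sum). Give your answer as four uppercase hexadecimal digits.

One's-complement addition (fold any carry out of bit 15 back into bit 0):
  0x9CF6 + 0x69D7 = 0x106CD → wrap carry → 0x06CE
  0x06CE + 0x3509 = 0x03BD7
  0x3BD7 + 0xAEB3 = 0x0EA8A
  0xEA8A + 0xC136 = 0x1ABC0 → wrap carry → 0xABC1
One's-complement sum = 0xABC1.
Checksum = ~0xABC1 & 0xFFFF = 0x543E.

543E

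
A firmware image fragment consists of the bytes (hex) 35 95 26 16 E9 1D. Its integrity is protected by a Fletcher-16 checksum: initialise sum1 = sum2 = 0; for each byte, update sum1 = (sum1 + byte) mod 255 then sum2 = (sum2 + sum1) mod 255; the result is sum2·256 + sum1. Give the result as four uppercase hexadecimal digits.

F60E

Running sums (mod 255):
  after byte 0 (35): sum1=53, sum2=53
  after byte 1 (95): sum1=202, sum2=0
  after byte 2 (26): sum1=240, sum2=240
  after byte 3 (16): sum1=7, sum2=247
  after byte 4 (E9): sum1=240, sum2=232
  after byte 5 (1D): sum1=14, sum2=246
Checksum = sum2·256 + sum1 = 246·256 + 14 = 62990 = 0xF60E.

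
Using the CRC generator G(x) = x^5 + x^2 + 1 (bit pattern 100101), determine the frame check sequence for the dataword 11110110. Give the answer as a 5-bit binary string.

11100

Append 5 zeros: 1111011000000. Divide by 100101 (XOR where the leading bit is 1):
  pos 0: 111101 XOR 100101 = 011000
  pos 1: 110001 XOR 100101 = 010100
  pos 2: 101000 XOR 100101 = 001101
  pos 4: 110100 XOR 100101 = 010001
  pos 5: 100010 XOR 100101 = 000111
Remainder (last 5 bits) = 11100. This is the CRC / FCS.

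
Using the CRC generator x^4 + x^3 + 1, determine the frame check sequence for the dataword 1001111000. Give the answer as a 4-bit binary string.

Append 4 zeros: 10011110000000. Divide by 11001 (XOR where the leading bit is 1):
  pos 0: 10011 XOR 11001 = 01010
  pos 1: 10101 XOR 11001 = 01100
  pos 2: 11001 XOR 11001 = 00000
Remainder (last 4 bits) = 0000. This is the CRC / FCS.

0000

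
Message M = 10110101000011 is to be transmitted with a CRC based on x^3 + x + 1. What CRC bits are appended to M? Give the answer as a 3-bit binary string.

111

Append 3 zeros: 10110101000011000. Divide by 1011 (XOR where the leading bit is 1):
  pos 0: 1011 XOR 1011 = 0000
  pos 5: 1010 XOR 1011 = 0001
  pos 8: 1000 XOR 1011 = 0011
  pos 10: 1111 XOR 1011 = 0100
  pos 11: 1000 XOR 1011 = 0011
  pos 13: 1100 XOR 1011 = 0111
Remainder (last 3 bits) = 111. This is the CRC / FCS.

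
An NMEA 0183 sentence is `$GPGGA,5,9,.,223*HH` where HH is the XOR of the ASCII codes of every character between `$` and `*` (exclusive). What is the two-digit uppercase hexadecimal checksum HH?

XOR the ASCII codes of the payload characters:
  'G' = 0x47 → acc = 0x47
  'P' = 0x50 → acc = 0x17
  'G' = 0x47 → acc = 0x50
  'G' = 0x47 → acc = 0x17
  'A' = 0x41 → acc = 0x56
  ',' = 0x2C → acc = 0x7A
  '5' = 0x35 → acc = 0x4F
  ',' = 0x2C → acc = 0x63
  '9' = 0x39 → acc = 0x5A
  ',' = 0x2C → acc = 0x76
  '.' = 0x2E → acc = 0x58
  ',' = 0x2C → acc = 0x74
  '2' = 0x32 → acc = 0x46
  '2' = 0x32 → acc = 0x74
  '3' = 0x33 → acc = 0x47
Checksum = 0x47.

47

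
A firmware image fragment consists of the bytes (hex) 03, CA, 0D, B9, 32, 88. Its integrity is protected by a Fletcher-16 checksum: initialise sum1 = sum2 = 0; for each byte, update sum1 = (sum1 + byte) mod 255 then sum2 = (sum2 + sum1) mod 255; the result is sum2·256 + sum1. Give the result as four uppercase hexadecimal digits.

564F

Running sums (mod 255):
  after byte 0 (03): sum1=3, sum2=3
  after byte 1 (CA): sum1=205, sum2=208
  after byte 2 (0D): sum1=218, sum2=171
  after byte 3 (B9): sum1=148, sum2=64
  after byte 4 (32): sum1=198, sum2=7
  after byte 5 (88): sum1=79, sum2=86
Checksum = sum2·256 + sum1 = 86·256 + 79 = 22095 = 0x564F.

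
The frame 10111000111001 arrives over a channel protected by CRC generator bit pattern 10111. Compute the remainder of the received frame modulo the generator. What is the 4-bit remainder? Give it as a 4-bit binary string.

Modulo-2 division of 10111000111001 by 10111:
  pos 0: 10111 XOR 10111 = 00000
  pos 8: 11100 XOR 10111 = 01011
  pos 9: 10111 XOR 10111 = 00000
Remainder = 0000 (zero — the frame passes the CRC check).

0000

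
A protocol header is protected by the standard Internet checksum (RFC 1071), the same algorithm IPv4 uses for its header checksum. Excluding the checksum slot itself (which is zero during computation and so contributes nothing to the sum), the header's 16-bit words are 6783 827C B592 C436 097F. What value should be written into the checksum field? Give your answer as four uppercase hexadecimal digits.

One's-complement addition (fold any carry out of bit 15 back into bit 0):
  0x6783 + 0x827C = 0x0E9FF
  0xE9FF + 0xB592 = 0x19F91 → wrap carry → 0x9F92
  0x9F92 + 0xC436 = 0x163C8 → wrap carry → 0x63C9
  0x63C9 + 0x097F = 0x06D48
One's-complement sum = 0x6D48.
Checksum = ~0x6D48 & 0xFFFF = 0x92B7.

92B7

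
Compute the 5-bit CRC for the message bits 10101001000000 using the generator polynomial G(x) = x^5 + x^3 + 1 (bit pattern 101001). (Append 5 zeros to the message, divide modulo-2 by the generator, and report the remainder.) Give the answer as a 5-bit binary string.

11001

Append 5 zeros: 1010100100000000000. Divide by 101001 (XOR where the leading bit is 1):
  pos 0: 101010 XOR 101001 = 000011
  pos 4: 110100 XOR 101001 = 011101
  pos 5: 111010 XOR 101001 = 010011
  pos 6: 100110 XOR 101001 = 001111
  pos 8: 111100 XOR 101001 = 010101
  pos 9: 101010 XOR 101001 = 000011
  pos 13: 110000 XOR 101001 = 011001
Remainder (last 5 bits) = 11001. This is the CRC / FCS.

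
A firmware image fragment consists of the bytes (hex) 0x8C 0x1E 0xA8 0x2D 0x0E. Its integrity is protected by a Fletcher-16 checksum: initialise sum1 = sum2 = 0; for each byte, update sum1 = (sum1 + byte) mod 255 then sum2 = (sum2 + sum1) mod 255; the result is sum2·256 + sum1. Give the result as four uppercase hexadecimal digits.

Running sums (mod 255):
  after byte 0 (0x8C): sum1=140, sum2=140
  after byte 1 (0x1E): sum1=170, sum2=55
  after byte 2 (0xA8): sum1=83, sum2=138
  after byte 3 (0x2D): sum1=128, sum2=11
  after byte 4 (0x0E): sum1=142, sum2=153
Checksum = sum2·256 + sum1 = 153·256 + 142 = 39310 = 0x998E.

998E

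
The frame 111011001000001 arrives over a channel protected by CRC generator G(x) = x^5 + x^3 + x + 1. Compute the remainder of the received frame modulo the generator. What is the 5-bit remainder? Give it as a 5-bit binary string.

01000

Modulo-2 division of 111011001000001 by 101011:
  pos 0: 111011 XOR 101011 = 010000
  pos 1: 100000 XOR 101011 = 001011
  pos 3: 101101 XOR 101011 = 000110
  pos 6: 110000 XOR 101011 = 011011
  pos 7: 110110 XOR 101011 = 011101
  pos 8: 111010 XOR 101011 = 010001
  pos 9: 100011 XOR 101011 = 001000
Remainder = 01000 (nonzero — an error is detected).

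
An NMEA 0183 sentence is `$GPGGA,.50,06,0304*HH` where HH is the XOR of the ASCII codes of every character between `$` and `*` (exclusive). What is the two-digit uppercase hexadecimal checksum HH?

XOR the ASCII codes of the payload characters:
  'G' = 0x47 → acc = 0x47
  'P' = 0x50 → acc = 0x17
  'G' = 0x47 → acc = 0x50
  'G' = 0x47 → acc = 0x17
  'A' = 0x41 → acc = 0x56
  ',' = 0x2C → acc = 0x7A
  '.' = 0x2E → acc = 0x54
  '5' = 0x35 → acc = 0x61
  '0' = 0x30 → acc = 0x51
  ',' = 0x2C → acc = 0x7D
  '0' = 0x30 → acc = 0x4D
  '6' = 0x36 → acc = 0x7B
  ',' = 0x2C → acc = 0x57
  '0' = 0x30 → acc = 0x67
  '3' = 0x33 → acc = 0x54
  '0' = 0x30 → acc = 0x64
  '4' = 0x34 → acc = 0x50
Checksum = 0x50.

50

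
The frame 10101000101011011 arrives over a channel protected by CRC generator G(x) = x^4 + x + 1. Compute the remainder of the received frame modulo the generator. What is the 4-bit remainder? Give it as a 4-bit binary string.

0101

Modulo-2 division of 10101000101011011 by 10011:
  pos 0: 10101 XOR 10011 = 00110
  pos 2: 11000 XOR 10011 = 01011
  pos 3: 10110 XOR 10011 = 00101
  pos 5: 10110 XOR 10011 = 00101
  pos 7: 10110 XOR 10011 = 00101
  pos 9: 10111 XOR 10011 = 00100
  pos 11: 10001 XOR 10011 = 00010
Remainder = 0101 (nonzero — an error is detected).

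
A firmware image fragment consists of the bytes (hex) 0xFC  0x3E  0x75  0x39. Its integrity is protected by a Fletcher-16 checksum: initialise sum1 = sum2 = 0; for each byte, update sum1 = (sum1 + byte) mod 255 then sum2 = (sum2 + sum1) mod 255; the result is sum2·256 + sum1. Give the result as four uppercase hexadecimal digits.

Running sums (mod 255):
  after byte 0 (0xFC): sum1=252, sum2=252
  after byte 1 (0x3E): sum1=59, sum2=56
  after byte 2 (0x75): sum1=176, sum2=232
  after byte 3 (0x39): sum1=233, sum2=210
Checksum = sum2·256 + sum1 = 210·256 + 233 = 53993 = 0xD2E9.

D2E9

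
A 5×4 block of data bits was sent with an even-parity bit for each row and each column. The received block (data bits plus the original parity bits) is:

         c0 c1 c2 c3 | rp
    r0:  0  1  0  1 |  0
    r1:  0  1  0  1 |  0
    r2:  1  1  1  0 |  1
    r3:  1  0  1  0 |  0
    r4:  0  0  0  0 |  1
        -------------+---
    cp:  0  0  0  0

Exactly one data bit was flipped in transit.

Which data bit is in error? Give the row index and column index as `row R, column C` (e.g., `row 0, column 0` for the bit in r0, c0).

Recompute each row's even parity and compare to rp:
  r0: data parity 0, sent rp 0 → ok
  r1: data parity 0, sent rp 0 → ok
  r2: data parity 1, sent rp 1 → ok
  r3: data parity 0, sent rp 0 → ok
  r4: data parity 0, sent rp 1 → mismatch
Recompute each column's even parity and compare to cp:
  c0: data parity 0, sent cp 0 → ok
  c1: data parity 1, sent cp 0 → mismatch
  c2: data parity 0, sent cp 0 → ok
  c3: data parity 0, sent cp 0 → ok
Exactly one row (r4) and one column (c1) fail → the flipped bit is at their intersection.

row 4, column 1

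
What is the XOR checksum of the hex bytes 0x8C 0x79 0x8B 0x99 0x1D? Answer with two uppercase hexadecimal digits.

XOR the bytes together:
  start with 0x8C
  0x8C ⊕ 0x79 = 0xF5
  0xF5 ⊕ 0x8B = 0x7E
  0x7E ⊕ 0x99 = 0xE7
  0xE7 ⊕ 0x1D = 0xFA

FA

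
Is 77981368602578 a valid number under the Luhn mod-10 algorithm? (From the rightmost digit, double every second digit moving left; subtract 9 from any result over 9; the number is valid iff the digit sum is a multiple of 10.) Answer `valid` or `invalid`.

From the right, keep odd positions and double even positions (subtract 9 from any doubled value over 9):
  doubled (positions 2,4,...): 5 4 3 3 2 9 5 → sum 31
  kept (positions 1,3,...): 8 5 0 8 3 8 7 → sum 39
Total = 70.
70 mod 10 = 0, so the number is valid.

valid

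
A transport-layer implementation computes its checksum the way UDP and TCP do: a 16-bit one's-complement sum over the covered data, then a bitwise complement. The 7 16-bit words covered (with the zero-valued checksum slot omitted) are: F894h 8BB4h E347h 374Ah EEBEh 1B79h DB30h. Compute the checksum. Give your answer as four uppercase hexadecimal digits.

7BBB

One's-complement addition (fold any carry out of bit 15 back into bit 0):
  0xF894 + 0x8BB4 = 0x18448 → wrap carry → 0x8449
  0x8449 + 0xE347 = 0x16790 → wrap carry → 0x6791
  0x6791 + 0x374A = 0x09EDB
  0x9EDB + 0xEEBE = 0x18D99 → wrap carry → 0x8D9A
  0x8D9A + 0x1B79 = 0x0A913
  0xA913 + 0xDB30 = 0x18443 → wrap carry → 0x8444
One's-complement sum = 0x8444.
Checksum = ~0x8444 & 0xFFFF = 0x7BBB.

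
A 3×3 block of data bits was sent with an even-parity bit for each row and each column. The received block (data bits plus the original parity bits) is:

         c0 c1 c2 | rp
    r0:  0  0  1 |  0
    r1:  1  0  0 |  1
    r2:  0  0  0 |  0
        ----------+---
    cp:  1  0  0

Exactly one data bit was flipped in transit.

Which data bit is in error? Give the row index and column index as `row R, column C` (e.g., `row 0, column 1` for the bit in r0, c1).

Recompute each row's even parity and compare to rp:
  r0: data parity 1, sent rp 0 → mismatch
  r1: data parity 1, sent rp 1 → ok
  r2: data parity 0, sent rp 0 → ok
Recompute each column's even parity and compare to cp:
  c0: data parity 1, sent cp 1 → ok
  c1: data parity 0, sent cp 0 → ok
  c2: data parity 1, sent cp 0 → mismatch
Exactly one row (r0) and one column (c2) fail → the flipped bit is at their intersection.

row 0, column 2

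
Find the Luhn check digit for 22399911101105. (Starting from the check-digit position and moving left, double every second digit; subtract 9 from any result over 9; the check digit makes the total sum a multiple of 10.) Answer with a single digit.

Partial digits right→left: 5 0 1 1 0 1 1 1 9 9 9 3 2 2
Double every second digit counting from the check-digit position (so the 1st, 3rd, 5th, ... of the partial from the right).
  doubled (with −9 where >9): 1 2 0 2 9 9 4 → sum 27
  kept as-is: 0 1 1 1 9 3 2 → sum 17
Total = 27 + 17 = 44.
Check digit = (10 − (44 mod 10)) mod 10 = 6.

6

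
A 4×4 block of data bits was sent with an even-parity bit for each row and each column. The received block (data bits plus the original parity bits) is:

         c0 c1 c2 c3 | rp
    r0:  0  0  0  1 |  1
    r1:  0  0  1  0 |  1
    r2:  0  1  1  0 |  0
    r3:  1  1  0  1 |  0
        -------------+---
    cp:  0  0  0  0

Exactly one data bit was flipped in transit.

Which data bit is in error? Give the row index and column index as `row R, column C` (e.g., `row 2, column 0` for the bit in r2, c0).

row 3, column 0

Recompute each row's even parity and compare to rp:
  r0: data parity 1, sent rp 1 → ok
  r1: data parity 1, sent rp 1 → ok
  r2: data parity 0, sent rp 0 → ok
  r3: data parity 1, sent rp 0 → mismatch
Recompute each column's even parity and compare to cp:
  c0: data parity 1, sent cp 0 → mismatch
  c1: data parity 0, sent cp 0 → ok
  c2: data parity 0, sent cp 0 → ok
  c3: data parity 0, sent cp 0 → ok
Exactly one row (r3) and one column (c0) fail → the flipped bit is at their intersection.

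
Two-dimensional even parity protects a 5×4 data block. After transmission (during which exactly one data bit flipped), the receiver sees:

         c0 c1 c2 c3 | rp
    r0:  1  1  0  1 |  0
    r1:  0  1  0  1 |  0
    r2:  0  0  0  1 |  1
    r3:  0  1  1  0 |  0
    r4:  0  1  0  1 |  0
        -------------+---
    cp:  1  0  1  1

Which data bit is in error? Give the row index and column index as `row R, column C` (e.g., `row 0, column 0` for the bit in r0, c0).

Recompute each row's even parity and compare to rp:
  r0: data parity 1, sent rp 0 → mismatch
  r1: data parity 0, sent rp 0 → ok
  r2: data parity 1, sent rp 1 → ok
  r3: data parity 0, sent rp 0 → ok
  r4: data parity 0, sent rp 0 → ok
Recompute each column's even parity and compare to cp:
  c0: data parity 1, sent cp 1 → ok
  c1: data parity 0, sent cp 0 → ok
  c2: data parity 1, sent cp 1 → ok
  c3: data parity 0, sent cp 1 → mismatch
Exactly one row (r0) and one column (c3) fail → the flipped bit is at their intersection.

row 0, column 3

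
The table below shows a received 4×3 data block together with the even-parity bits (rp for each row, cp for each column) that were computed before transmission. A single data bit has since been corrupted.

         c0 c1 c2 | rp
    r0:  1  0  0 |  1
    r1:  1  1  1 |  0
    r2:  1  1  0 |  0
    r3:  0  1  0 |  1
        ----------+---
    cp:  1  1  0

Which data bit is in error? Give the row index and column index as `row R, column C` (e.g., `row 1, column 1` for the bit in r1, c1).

row 1, column 2

Recompute each row's even parity and compare to rp:
  r0: data parity 1, sent rp 1 → ok
  r1: data parity 1, sent rp 0 → mismatch
  r2: data parity 0, sent rp 0 → ok
  r3: data parity 1, sent rp 1 → ok
Recompute each column's even parity and compare to cp:
  c0: data parity 1, sent cp 1 → ok
  c1: data parity 1, sent cp 1 → ok
  c2: data parity 1, sent cp 0 → mismatch
Exactly one row (r1) and one column (c2) fail → the flipped bit is at their intersection.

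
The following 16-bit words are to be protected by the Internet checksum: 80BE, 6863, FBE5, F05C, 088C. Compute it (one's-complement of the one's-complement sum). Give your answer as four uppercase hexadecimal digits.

220F

One's-complement addition (fold any carry out of bit 15 back into bit 0):
  0x80BE + 0x6863 = 0x0E921
  0xE921 + 0xFBE5 = 0x1E506 → wrap carry → 0xE507
  0xE507 + 0xF05C = 0x1D563 → wrap carry → 0xD564
  0xD564 + 0x088C = 0x0DDF0
One's-complement sum = 0xDDF0.
Checksum = ~0xDDF0 & 0xFFFF = 0x220F.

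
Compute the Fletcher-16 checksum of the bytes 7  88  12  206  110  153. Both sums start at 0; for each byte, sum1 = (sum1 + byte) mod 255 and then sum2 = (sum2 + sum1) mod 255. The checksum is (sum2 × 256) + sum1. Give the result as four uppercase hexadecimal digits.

F642

Running sums (mod 255):
  after byte 0 (7): sum1=7, sum2=7
  after byte 1 (88): sum1=95, sum2=102
  after byte 2 (12): sum1=107, sum2=209
  after byte 3 (206): sum1=58, sum2=12
  after byte 4 (110): sum1=168, sum2=180
  after byte 5 (153): sum1=66, sum2=246
Checksum = sum2·256 + sum1 = 246·256 + 66 = 63042 = 0xF642.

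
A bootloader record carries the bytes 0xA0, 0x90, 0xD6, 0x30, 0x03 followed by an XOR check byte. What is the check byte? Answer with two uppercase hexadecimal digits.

D5

XOR the bytes together:
  start with 0xA0
  0xA0 ⊕ 0x90 = 0x30
  0x30 ⊕ 0xD6 = 0xE6
  0xE6 ⊕ 0x30 = 0xD6
  0xD6 ⊕ 0x03 = 0xD5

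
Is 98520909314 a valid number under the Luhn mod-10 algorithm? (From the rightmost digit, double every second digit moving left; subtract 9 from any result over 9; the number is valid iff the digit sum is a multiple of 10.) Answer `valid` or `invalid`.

invalid

From the right, keep odd positions and double even positions (subtract 9 from any doubled value over 9):
  doubled (positions 2,4,...): 2 9 9 4 7 → sum 31
  kept (positions 1,3,...): 4 3 0 0 5 9 → sum 21
Total = 52.
52 mod 10 = 2, so the number is invalid.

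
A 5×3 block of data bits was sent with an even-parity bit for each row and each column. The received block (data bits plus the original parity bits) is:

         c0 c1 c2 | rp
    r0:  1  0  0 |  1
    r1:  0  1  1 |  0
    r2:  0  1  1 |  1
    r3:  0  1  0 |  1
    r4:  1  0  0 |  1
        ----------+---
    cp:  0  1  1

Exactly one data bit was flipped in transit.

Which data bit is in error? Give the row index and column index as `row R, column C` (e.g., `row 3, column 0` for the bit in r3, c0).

row 2, column 2

Recompute each row's even parity and compare to rp:
  r0: data parity 1, sent rp 1 → ok
  r1: data parity 0, sent rp 0 → ok
  r2: data parity 0, sent rp 1 → mismatch
  r3: data parity 1, sent rp 1 → ok
  r4: data parity 1, sent rp 1 → ok
Recompute each column's even parity and compare to cp:
  c0: data parity 0, sent cp 0 → ok
  c1: data parity 1, sent cp 1 → ok
  c2: data parity 0, sent cp 1 → mismatch
Exactly one row (r2) and one column (c2) fail → the flipped bit is at their intersection.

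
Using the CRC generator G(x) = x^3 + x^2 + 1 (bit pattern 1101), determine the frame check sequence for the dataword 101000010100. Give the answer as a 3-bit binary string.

000

Append 3 zeros: 101000010100000. Divide by 1101 (XOR where the leading bit is 1):
  pos 0: 1010 XOR 1101 = 0111
  pos 1: 1110 XOR 1101 = 0011
  pos 3: 1100 XOR 1101 = 0001
  pos 6: 1101 XOR 1101 = 0000
Remainder (last 3 bits) = 000. This is the CRC / FCS.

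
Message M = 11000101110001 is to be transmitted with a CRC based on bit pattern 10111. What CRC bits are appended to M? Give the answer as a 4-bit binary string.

Append 4 zeros: 110001011100010000. Divide by 10111 (XOR where the leading bit is 1):
  pos 0: 11000 XOR 10111 = 01111
  pos 1: 11111 XOR 10111 = 01000
  pos 2: 10000 XOR 10111 = 00111
  pos 4: 11111 XOR 10111 = 01000
  pos 5: 10001 XOR 10111 = 00110
  pos 7: 11000 XOR 10111 = 01111
  pos 8: 11110 XOR 10111 = 01001
  pos 9: 10011 XOR 10111 = 00100
  pos 11: 10000 XOR 10111 = 00111
  pos 13: 11100 XOR 10111 = 01011
Remainder (last 4 bits) = 1011. This is the CRC / FCS.

1011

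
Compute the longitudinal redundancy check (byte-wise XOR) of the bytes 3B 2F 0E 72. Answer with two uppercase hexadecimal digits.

XOR the bytes together:
  start with 0x3B
  0x3B ⊕ 0x2F = 0x14
  0x14 ⊕ 0x0E = 0x1A
  0x1A ⊕ 0x72 = 0x68

68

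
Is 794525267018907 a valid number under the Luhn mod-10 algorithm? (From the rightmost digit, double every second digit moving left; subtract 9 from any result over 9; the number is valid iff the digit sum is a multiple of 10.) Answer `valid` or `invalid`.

valid

From the right, keep odd positions and double even positions (subtract 9 from any doubled value over 9):
  doubled (positions 2,4,...): 0 7 0 3 1 1 9 → sum 21
  kept (positions 1,3,...): 7 9 1 7 2 2 4 7 → sum 39
Total = 60.
60 mod 10 = 0, so the number is valid.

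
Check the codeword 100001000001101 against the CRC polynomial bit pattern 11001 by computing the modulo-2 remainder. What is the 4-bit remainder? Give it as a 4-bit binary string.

0100

Modulo-2 division of 100001000001101 by 11001:
  pos 0: 10000 XOR 11001 = 01001
  pos 1: 10011 XOR 11001 = 01010
  pos 2: 10100 XOR 11001 = 01101
  pos 3: 11010 XOR 11001 = 00011
  pos 6: 11000 XOR 11001 = 00001
  pos 10: 11101 XOR 11001 = 00100
Remainder = 0100 (nonzero — an error is detected).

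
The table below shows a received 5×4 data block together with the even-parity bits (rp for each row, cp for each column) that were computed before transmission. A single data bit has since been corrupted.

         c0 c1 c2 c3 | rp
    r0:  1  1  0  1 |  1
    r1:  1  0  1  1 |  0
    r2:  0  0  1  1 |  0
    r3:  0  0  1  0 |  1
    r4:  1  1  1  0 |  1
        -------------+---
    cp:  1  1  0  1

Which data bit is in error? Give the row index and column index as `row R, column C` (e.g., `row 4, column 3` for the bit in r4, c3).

Recompute each row's even parity and compare to rp:
  r0: data parity 1, sent rp 1 → ok
  r1: data parity 1, sent rp 0 → mismatch
  r2: data parity 0, sent rp 0 → ok
  r3: data parity 1, sent rp 1 → ok
  r4: data parity 1, sent rp 1 → ok
Recompute each column's even parity and compare to cp:
  c0: data parity 1, sent cp 1 → ok
  c1: data parity 0, sent cp 1 → mismatch
  c2: data parity 0, sent cp 0 → ok
  c3: data parity 1, sent cp 1 → ok
Exactly one row (r1) and one column (c1) fail → the flipped bit is at their intersection.

row 1, column 1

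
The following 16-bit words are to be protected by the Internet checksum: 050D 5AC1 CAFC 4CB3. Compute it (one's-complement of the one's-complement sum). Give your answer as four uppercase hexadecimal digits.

One's-complement addition (fold any carry out of bit 15 back into bit 0):
  0x050D + 0x5AC1 = 0x05FCE
  0x5FCE + 0xCAFC = 0x12ACA → wrap carry → 0x2ACB
  0x2ACB + 0x4CB3 = 0x0777E
One's-complement sum = 0x777E.
Checksum = ~0x777E & 0xFFFF = 0x8881.

8881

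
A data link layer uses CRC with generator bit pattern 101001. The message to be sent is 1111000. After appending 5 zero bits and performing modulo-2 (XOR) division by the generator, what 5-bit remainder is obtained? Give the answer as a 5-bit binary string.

Append 5 zeros: 111100000000. Divide by 101001 (XOR where the leading bit is 1):
  pos 0: 111100 XOR 101001 = 010101
  pos 1: 101010 XOR 101001 = 000011
  pos 5: 110000 XOR 101001 = 011001
  pos 6: 110010 XOR 101001 = 011011
Remainder (last 5 bits) = 11011. This is the CRC / FCS.

11011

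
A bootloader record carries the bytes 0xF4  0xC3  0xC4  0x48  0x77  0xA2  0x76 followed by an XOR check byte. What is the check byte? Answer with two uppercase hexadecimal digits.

XOR the bytes together:
  start with 0xF4
  0xF4 ⊕ 0xC3 = 0x37
  0x37 ⊕ 0xC4 = 0xF3
  0xF3 ⊕ 0x48 = 0xBB
  0xBB ⊕ 0x77 = 0xCC
  0xCC ⊕ 0xA2 = 0x6E
  0x6E ⊕ 0x76 = 0x18

18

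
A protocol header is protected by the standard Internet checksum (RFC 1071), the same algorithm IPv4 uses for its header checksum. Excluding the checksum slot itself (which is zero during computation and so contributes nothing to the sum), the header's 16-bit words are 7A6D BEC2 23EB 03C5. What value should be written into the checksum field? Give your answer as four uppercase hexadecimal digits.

One's-complement addition (fold any carry out of bit 15 back into bit 0):
  0x7A6D + 0xBEC2 = 0x1392F → wrap carry → 0x3930
  0x3930 + 0x23EB = 0x05D1B
  0x5D1B + 0x03C5 = 0x060E0
One's-complement sum = 0x60E0.
Checksum = ~0x60E0 & 0xFFFF = 0x9F1F.

9F1F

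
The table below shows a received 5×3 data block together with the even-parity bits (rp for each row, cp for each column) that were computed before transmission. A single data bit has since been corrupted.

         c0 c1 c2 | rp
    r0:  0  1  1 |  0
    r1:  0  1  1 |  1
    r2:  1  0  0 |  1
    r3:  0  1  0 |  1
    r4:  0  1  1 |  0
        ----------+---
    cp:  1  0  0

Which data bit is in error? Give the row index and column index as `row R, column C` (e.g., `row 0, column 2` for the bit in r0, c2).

Recompute each row's even parity and compare to rp:
  r0: data parity 0, sent rp 0 → ok
  r1: data parity 0, sent rp 1 → mismatch
  r2: data parity 1, sent rp 1 → ok
  r3: data parity 1, sent rp 1 → ok
  r4: data parity 0, sent rp 0 → ok
Recompute each column's even parity and compare to cp:
  c0: data parity 1, sent cp 1 → ok
  c1: data parity 0, sent cp 0 → ok
  c2: data parity 1, sent cp 0 → mismatch
Exactly one row (r1) and one column (c2) fail → the flipped bit is at their intersection.

row 1, column 2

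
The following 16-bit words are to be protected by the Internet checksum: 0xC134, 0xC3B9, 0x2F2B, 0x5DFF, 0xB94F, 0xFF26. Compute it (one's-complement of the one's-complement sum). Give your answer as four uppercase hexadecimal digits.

3570

One's-complement addition (fold any carry out of bit 15 back into bit 0):
  0xC134 + 0xC3B9 = 0x184ED → wrap carry → 0x84EE
  0x84EE + 0x2F2B = 0x0B419
  0xB419 + 0x5DFF = 0x11218 → wrap carry → 0x1219
  0x1219 + 0xB94F = 0x0CB68
  0xCB68 + 0xFF26 = 0x1CA8E → wrap carry → 0xCA8F
One's-complement sum = 0xCA8F.
Checksum = ~0xCA8F & 0xFFFF = 0x3570.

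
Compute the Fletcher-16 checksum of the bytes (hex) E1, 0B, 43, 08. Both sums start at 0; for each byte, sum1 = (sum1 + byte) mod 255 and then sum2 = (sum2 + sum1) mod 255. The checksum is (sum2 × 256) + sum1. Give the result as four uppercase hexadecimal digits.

3738

Running sums (mod 255):
  after byte 0 (E1): sum1=225, sum2=225
  after byte 1 (0B): sum1=236, sum2=206
  after byte 2 (43): sum1=48, sum2=254
  after byte 3 (08): sum1=56, sum2=55
Checksum = sum2·256 + sum1 = 55·256 + 56 = 14136 = 0x3738.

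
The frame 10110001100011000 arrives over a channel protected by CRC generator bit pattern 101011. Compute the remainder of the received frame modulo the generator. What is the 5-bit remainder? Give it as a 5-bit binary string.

00010

Modulo-2 division of 10110001100011000 by 101011:
  pos 0: 101100 XOR 101011 = 000111
  pos 3: 111011 XOR 101011 = 010000
  pos 4: 100000 XOR 101011 = 001011
  pos 6: 101100 XOR 101011 = 000111
  pos 9: 111110 XOR 101011 = 010101
  pos 10: 101010 XOR 101011 = 000001
Remainder = 00010 (nonzero — an error is detected).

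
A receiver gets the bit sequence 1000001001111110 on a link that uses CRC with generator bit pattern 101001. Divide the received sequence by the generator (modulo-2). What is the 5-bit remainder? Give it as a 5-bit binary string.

11110

Modulo-2 division of 1000001001111110 by 101001:
  pos 0: 100000 XOR 101001 = 001001
  pos 2: 100110 XOR 101001 = 001111
  pos 4: 111101 XOR 101001 = 010100
  pos 5: 101001 XOR 101001 = 000000
Remainder = 11110 (nonzero — an error is detected).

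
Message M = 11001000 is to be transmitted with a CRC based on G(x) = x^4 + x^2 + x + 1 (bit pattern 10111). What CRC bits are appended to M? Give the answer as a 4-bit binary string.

1110

Append 4 zeros: 110010000000. Divide by 10111 (XOR where the leading bit is 1):
  pos 0: 11001 XOR 10111 = 01110
  pos 1: 11100 XOR 10111 = 01011
  pos 2: 10110 XOR 10111 = 00001
  pos 6: 10000 XOR 10111 = 00111
Remainder (last 4 bits) = 1110. This is the CRC / FCS.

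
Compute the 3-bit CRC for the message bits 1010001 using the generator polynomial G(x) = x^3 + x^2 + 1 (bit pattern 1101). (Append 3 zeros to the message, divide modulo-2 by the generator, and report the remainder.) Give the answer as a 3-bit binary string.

000

Append 3 zeros: 1010001000. Divide by 1101 (XOR where the leading bit is 1):
  pos 0: 1010 XOR 1101 = 0111
  pos 1: 1110 XOR 1101 = 0011
  pos 3: 1101 XOR 1101 = 0000
Remainder (last 3 bits) = 000. This is the CRC / FCS.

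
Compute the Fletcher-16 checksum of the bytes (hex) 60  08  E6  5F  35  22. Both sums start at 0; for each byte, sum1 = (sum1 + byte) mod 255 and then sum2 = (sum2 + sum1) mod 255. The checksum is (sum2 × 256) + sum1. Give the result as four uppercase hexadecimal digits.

B006

Running sums (mod 255):
  after byte 0 (60): sum1=96, sum2=96
  after byte 1 (08): sum1=104, sum2=200
  after byte 2 (E6): sum1=79, sum2=24
  after byte 3 (5F): sum1=174, sum2=198
  after byte 4 (35): sum1=227, sum2=170
  after byte 5 (22): sum1=6, sum2=176
Checksum = sum2·256 + sum1 = 176·256 + 6 = 45062 = 0xB006.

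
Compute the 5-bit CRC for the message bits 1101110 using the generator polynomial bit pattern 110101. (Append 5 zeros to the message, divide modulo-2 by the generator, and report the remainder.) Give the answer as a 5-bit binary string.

Append 5 zeros: 110111000000. Divide by 110101 (XOR where the leading bit is 1):
  pos 0: 110111 XOR 110101 = 000010
  pos 4: 100000 XOR 110101 = 010101
  pos 5: 101010 XOR 110101 = 011111
  pos 6: 111110 XOR 110101 = 001011
Remainder (last 5 bits) = 01011. This is the CRC / FCS.

01011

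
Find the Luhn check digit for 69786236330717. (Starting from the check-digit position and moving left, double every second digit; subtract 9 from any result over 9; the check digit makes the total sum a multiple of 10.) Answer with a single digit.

Partial digits right→left: 7 1 7 0 3 3 6 3 2 6 8 7 9 6
Double every second digit counting from the check-digit position (so the 1st, 3rd, 5th, ... of the partial from the right).
  doubled (with −9 where >9): 5 5 6 3 4 7 9 → sum 39
  kept as-is: 1 0 3 3 6 7 6 → sum 26
Total = 39 + 26 = 65.
Check digit = (10 − (65 mod 10)) mod 10 = 5.

5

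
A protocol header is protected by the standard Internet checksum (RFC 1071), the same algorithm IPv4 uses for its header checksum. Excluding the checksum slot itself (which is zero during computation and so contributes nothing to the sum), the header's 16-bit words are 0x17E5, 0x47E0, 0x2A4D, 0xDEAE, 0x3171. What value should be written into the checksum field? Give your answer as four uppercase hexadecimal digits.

65CD

One's-complement addition (fold any carry out of bit 15 back into bit 0):
  0x17E5 + 0x47E0 = 0x05FC5
  0x5FC5 + 0x2A4D = 0x08A12
  0x8A12 + 0xDEAE = 0x168C0 → wrap carry → 0x68C1
  0x68C1 + 0x3171 = 0x09A32
One's-complement sum = 0x9A32.
Checksum = ~0x9A32 & 0xFFFF = 0x65CD.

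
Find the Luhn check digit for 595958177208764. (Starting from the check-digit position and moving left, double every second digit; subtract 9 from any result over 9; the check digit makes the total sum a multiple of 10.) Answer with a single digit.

Partial digits right→left: 4 6 7 8 0 2 7 7 1 8 5 9 5 9 5
Double every second digit counting from the check-digit position (so the 1st, 3rd, 5th, ... of the partial from the right).
  doubled (with −9 where >9): 8 5 0 5 2 1 1 1 → sum 23
  kept as-is: 6 8 2 7 8 9 9 → sum 49
Total = 23 + 49 = 72.
Check digit = (10 − (72 mod 10)) mod 10 = 8.

8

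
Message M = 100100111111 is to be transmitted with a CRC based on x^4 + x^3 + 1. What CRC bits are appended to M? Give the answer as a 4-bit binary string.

Append 4 zeros: 1001001111110000. Divide by 11001 (XOR where the leading bit is 1):
  pos 0: 10010 XOR 11001 = 01011
  pos 1: 10110 XOR 11001 = 01111
  pos 2: 11111 XOR 11001 = 00110
  pos 4: 11011 XOR 11001 = 00010
  pos 7: 10111 XOR 11001 = 01110
  pos 8: 11100 XOR 11001 = 00101
  pos 10: 10100 XOR 11001 = 01101
  pos 11: 11010 XOR 11001 = 00011
Remainder (last 4 bits) = 0011. This is the CRC / FCS.

0011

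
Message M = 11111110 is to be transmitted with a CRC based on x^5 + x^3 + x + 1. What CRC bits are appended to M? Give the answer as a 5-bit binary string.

00111

Append 5 zeros: 1111111000000. Divide by 101011 (XOR where the leading bit is 1):
  pos 0: 111111 XOR 101011 = 010100
  pos 1: 101001 XOR 101011 = 000010
  pos 5: 100000 XOR 101011 = 001011
  pos 7: 101100 XOR 101011 = 000111
Remainder (last 5 bits) = 00111. This is the CRC / FCS.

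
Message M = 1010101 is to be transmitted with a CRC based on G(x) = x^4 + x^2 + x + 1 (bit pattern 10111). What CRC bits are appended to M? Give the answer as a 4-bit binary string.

Append 4 zeros: 10101010000. Divide by 10111 (XOR where the leading bit is 1):
  pos 0: 10101 XOR 10111 = 00010
  pos 3: 10010 XOR 10111 = 00101
  pos 5: 10100 XOR 10111 = 00011
Remainder (last 4 bits) = 0110. This is the CRC / FCS.

0110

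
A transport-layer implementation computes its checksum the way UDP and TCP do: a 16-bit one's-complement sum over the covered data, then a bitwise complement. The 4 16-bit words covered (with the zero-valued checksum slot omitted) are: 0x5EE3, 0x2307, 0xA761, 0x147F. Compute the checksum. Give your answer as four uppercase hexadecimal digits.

C234

One's-complement addition (fold any carry out of bit 15 back into bit 0):
  0x5EE3 + 0x2307 = 0x081EA
  0x81EA + 0xA761 = 0x1294B → wrap carry → 0x294C
  0x294C + 0x147F = 0x03DCB
One's-complement sum = 0x3DCB.
Checksum = ~0x3DCB & 0xFFFF = 0xC234.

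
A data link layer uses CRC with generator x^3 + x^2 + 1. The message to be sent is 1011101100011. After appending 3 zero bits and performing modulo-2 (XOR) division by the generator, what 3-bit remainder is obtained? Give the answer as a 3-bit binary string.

Append 3 zeros: 1011101100011000. Divide by 1101 (XOR where the leading bit is 1):
  pos 0: 1011 XOR 1101 = 0110
  pos 1: 1101 XOR 1101 = 0000
  pos 6: 1100 XOR 1101 = 0001
  pos 9: 1011 XOR 1101 = 0110
  pos 10: 1100 XOR 1101 = 0001
Remainder (last 3 bits) = 100. This is the CRC / FCS.

100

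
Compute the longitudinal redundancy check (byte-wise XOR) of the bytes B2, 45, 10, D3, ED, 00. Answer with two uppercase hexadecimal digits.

D9

XOR the bytes together:
  start with 0xB2
  0xB2 ⊕ 0x45 = 0xF7
  0xF7 ⊕ 0x10 = 0xE7
  0xE7 ⊕ 0xD3 = 0x34
  0x34 ⊕ 0xED = 0xD9
  0xD9 ⊕ 0x00 = 0xD9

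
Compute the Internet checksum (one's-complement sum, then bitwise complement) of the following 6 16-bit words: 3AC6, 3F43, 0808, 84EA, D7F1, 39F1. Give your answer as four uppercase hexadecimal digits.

E720

One's-complement addition (fold any carry out of bit 15 back into bit 0):
  0x3AC6 + 0x3F43 = 0x07A09
  0x7A09 + 0x0808 = 0x08211
  0x8211 + 0x84EA = 0x106FB → wrap carry → 0x06FC
  0x06FC + 0xD7F1 = 0x0DEED
  0xDEED + 0x39F1 = 0x118DE → wrap carry → 0x18DF
One's-complement sum = 0x18DF.
Checksum = ~0x18DF & 0xFFFF = 0xE720.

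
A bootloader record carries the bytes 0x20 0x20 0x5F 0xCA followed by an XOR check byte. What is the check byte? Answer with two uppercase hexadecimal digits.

95

XOR the bytes together:
  start with 0x20
  0x20 ⊕ 0x20 = 0x00
  0x00 ⊕ 0x5F = 0x5F
  0x5F ⊕ 0xCA = 0x95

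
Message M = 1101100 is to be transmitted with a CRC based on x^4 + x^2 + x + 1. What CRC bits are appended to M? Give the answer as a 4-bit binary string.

0110

Append 4 zeros: 11011000000. Divide by 10111 (XOR where the leading bit is 1):
  pos 0: 11011 XOR 10111 = 01100
  pos 1: 11000 XOR 10111 = 01111
  pos 2: 11110 XOR 10111 = 01001
  pos 3: 10010 XOR 10111 = 00101
  pos 5: 10100 XOR 10111 = 00011
Remainder (last 4 bits) = 0110. This is the CRC / FCS.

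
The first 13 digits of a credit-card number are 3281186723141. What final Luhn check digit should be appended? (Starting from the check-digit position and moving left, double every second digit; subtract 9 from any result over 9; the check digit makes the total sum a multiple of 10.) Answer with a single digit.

9

Partial digits right→left: 1 4 1 3 2 7 6 8 1 1 8 2 3
Double every second digit counting from the check-digit position (so the 1st, 3rd, 5th, ... of the partial from the right).
  doubled (with −9 where >9): 2 2 4 3 2 7 6 → sum 26
  kept as-is: 4 3 7 8 1 2 → sum 25
Total = 26 + 25 = 51.
Check digit = (10 − (51 mod 10)) mod 10 = 9.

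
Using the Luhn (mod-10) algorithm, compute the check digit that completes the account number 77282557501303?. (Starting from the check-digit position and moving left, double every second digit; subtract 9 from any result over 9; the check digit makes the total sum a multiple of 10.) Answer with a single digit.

8

Partial digits right→left: 3 0 3 1 0 5 7 5 5 2 8 2 7 7
Double every second digit counting from the check-digit position (so the 1st, 3rd, 5th, ... of the partial from the right).
  doubled (with −9 where >9): 6 6 0 5 1 7 5 → sum 30
  kept as-is: 0 1 5 5 2 2 7 → sum 22
Total = 30 + 22 = 52.
Check digit = (10 − (52 mod 10)) mod 10 = 8.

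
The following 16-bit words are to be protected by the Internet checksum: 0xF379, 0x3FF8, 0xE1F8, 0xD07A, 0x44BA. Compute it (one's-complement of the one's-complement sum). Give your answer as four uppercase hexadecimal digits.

D55F

One's-complement addition (fold any carry out of bit 15 back into bit 0):
  0xF379 + 0x3FF8 = 0x13371 → wrap carry → 0x3372
  0x3372 + 0xE1F8 = 0x1156A → wrap carry → 0x156B
  0x156B + 0xD07A = 0x0E5E5
  0xE5E5 + 0x44BA = 0x12A9F → wrap carry → 0x2AA0
One's-complement sum = 0x2AA0.
Checksum = ~0x2AA0 & 0xFFFF = 0xD55F.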